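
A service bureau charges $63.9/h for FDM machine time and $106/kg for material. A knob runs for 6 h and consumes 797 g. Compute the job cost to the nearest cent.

$467.88

Time charge: 63.9 × 6 → $383.40.
Feedstock cost: 106 × 797/1000 → $84.482.
Total = 383.40 + 84.482 = 467.882 ≈ $467.88.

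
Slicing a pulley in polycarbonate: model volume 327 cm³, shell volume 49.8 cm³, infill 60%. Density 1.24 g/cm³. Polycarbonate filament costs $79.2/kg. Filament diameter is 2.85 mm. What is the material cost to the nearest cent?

$21.22

Infill region: 327 − 49.8 → 277.2 cm³.
Infill volume = 0.60 × 277.2 = 166.32 cm³.
Deposited volume = 49.8 + 166.32, so 216.12 cm³.
Mass: 216.12 × 1.24 → 267.9888 g.
Cost = 267.9888 g / 1000 × $79.2/kg = $21.22.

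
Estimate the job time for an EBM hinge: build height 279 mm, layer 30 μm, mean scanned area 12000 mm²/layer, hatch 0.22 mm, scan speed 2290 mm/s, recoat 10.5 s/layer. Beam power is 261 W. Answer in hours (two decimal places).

Layers = ⌈279/0.03⌉ = 9300.
Per-layer scan distance: 12000 / 0.22 → 54545.5 mm.
Per-layer scan time: 54545.5 / 2290 → 23.819 s.
Per-layer time = 23.819 + 10.5, so 34.319 s.
Total: 9300 × 34.319 s = 319166.7 s → 88.66 hours.

88.66 hours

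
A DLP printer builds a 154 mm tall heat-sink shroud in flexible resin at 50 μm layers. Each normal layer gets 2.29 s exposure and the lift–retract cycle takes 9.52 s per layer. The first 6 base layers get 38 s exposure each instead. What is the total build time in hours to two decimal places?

Layers = ⌈154/0.05⌉ = 3080.
Bottom layers = 6 × (38 + 9.52), so 285.12 s.
Regular layers = 3074 × (2.29 + 9.52), so 36303.94 s.
Sum: 285.12 + 36303.94 = 36589.06 s → 10.16 hours.

10.16 hours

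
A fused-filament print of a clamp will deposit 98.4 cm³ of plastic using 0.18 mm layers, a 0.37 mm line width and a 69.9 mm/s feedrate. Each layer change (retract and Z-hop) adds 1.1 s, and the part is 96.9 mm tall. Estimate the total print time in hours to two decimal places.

6.04 hours

Line area = 0.18 × 0.37, so 0.0666 mm².
Total extruded path = 98400/0.0666 = 1477477.5 mm.
Extrusion time = 1477477.5 / 69.9 = 21137 s.
Layers = ⌈96.9/0.18⌉ = 539.
Non-print overhead = 539 × 1.1 = 592.9 s.
Total = 21137 + 592.9 = 21729.9 s = 6.04 hours.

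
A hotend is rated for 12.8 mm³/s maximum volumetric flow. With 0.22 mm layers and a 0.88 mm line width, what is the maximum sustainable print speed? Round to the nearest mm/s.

66 mm/s

Bead cross-section = 0.22 × 0.88, so 0.1936 mm².
v_max = Q/A = 12.8/0.1936 = 66.12 mm/s → 66 mm/s.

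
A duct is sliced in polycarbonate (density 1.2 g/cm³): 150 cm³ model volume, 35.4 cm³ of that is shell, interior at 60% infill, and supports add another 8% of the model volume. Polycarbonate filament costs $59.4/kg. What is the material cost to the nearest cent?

$8.28

Volume inside the shell: 150 − 35.4 → 114.6 cm³.
Deposited infill: 0.60 × 114.6 → 68.76 cm³.
Support = 0.08 × 150, so 12 cm³.
Total printed volume = 35.4 + 68.76 + 12, so 116.16 cm³.
Mass: 116.16 × 1.2 → 139.392 g.
Cost = 139.392 g / 1000 × $59.4/kg = $8.28.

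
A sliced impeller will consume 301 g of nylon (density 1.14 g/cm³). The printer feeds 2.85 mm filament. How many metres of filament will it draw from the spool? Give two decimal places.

41.39 m

Volume = 301 g / 1.14 g·cm⁻³ = 264.0351 cm³ = 264035.1 mm³.
Filament cross-section = π × (2.85/2)² = 6.3794 mm².
Length = 264035.1 / 6.3794 = 41388.7 mm = 41.39 m.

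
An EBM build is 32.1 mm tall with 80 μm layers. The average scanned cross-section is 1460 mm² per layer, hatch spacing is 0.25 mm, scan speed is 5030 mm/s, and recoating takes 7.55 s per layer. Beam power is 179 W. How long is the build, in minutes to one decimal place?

Layer count = ceil(32.1 / 0.08) = 402.
Per-layer scan distance: 1460 / 0.25 → 5840 mm.
Per-layer scan time: 5840 / 5030 → 1.161 s.
Time per layer: 1.161 + 7.55 → 8.711 s.
402 layers × 8.711 s/layer = 3501.822 s, i.e. 58.4 minutes.

58.4 minutes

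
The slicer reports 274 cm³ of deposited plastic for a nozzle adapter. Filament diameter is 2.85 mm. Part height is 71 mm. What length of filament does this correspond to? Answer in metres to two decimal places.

42.95 m

Filament cross-section = π × (2.85/2)² = 6.3794 mm².
Length = 274 cm³ / 6.3794 mm² = 274000 / 6.3794 = 42950.75 mm = 42.95 m.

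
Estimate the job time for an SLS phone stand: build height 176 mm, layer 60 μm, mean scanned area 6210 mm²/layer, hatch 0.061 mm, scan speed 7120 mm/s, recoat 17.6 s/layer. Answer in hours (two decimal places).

26.00 hours

Layers = ⌈176/0.06⌉ = 2934.
Scan path per layer: 6210 / 0.061 → 101803.3 mm.
Per-layer scan time: 101803.3 / 7120 → 14.2982 s.
Layer cycle = 14.2982 + 17.6, so 31.8982 s.
Total: 2934 × 31.8982 s = 93589.3188 s → 26.00 hours.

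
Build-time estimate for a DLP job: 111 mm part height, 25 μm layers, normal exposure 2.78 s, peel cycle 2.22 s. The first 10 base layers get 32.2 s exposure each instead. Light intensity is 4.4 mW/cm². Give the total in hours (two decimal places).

Layer count = ceil(111 / 0.025) = 4440.
Base layers = 10 × (32.2 + 2.22) = 344.2 s.
Normal layers = 4430 × (2.78 + 2.22), so 22150 s.
Total = 344.2 + 22150 = 22494.2 s = 6.25 hours.

6.25 hours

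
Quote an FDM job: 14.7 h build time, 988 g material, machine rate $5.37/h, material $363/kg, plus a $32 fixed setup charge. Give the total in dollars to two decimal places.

Time charge = 5.37 × 14.7, so $78.939.
Feedstock cost = 363 × 988/1000 = $358.644.
Total = 78.939 + 358.644 + 32 = 469.583 ≈ $469.58.

$469.58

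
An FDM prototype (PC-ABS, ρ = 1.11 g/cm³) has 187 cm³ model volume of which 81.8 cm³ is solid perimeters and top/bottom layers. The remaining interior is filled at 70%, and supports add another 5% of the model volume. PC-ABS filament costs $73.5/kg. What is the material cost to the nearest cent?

$13.44

Volume inside the shell = 187 − 81.8, so 105.2 cm³.
Infill volume = 0.70 × 105.2, so 73.64 cm³.
Support: 0.05 × 187 → 9.35 cm³.
Total printed volume: 81.8 + 73.64 + 9.35 → 164.79 cm³.
Mass = 164.79 × 1.11, so 182.9169 g.
Cost = 182.9169 g / 1000 × $73.5/kg = $13.44.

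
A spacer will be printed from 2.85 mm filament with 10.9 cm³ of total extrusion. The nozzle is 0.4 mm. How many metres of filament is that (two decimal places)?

1.71 m

Filament cross-section = π × (2.85/2)² = 6.3794 mm².
L = 10900 mm³ / 6.3794 mm² = 1708.62 mm, i.e. 1.71 m.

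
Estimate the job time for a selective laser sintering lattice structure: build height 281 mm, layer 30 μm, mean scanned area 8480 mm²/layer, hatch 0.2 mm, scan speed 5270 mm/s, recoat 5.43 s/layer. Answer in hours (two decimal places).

35.06 hours

Layers = ⌈281/0.03⌉ = 9367.
Scan path per layer: 8480 / 0.2 → 42400 mm.
Laser time per layer = 42400 / 5270 = 8.0455 s.
Time per layer = 8.0455 + 5.43 = 13.4755 s.
Total: 9367 × 13.4755 s = 126225.0085 s → 35.06 hours.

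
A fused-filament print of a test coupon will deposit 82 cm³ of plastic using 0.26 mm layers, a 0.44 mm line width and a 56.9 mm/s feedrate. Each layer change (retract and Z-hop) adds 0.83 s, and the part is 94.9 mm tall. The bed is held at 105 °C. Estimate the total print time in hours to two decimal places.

3.58 hours

Extrusion cross-section = 0.26 × 0.44 = 0.1144 mm².
Toolpath length = 82 cm³ / 0.1144 mm² = 82000 / 0.1144 = 716783.2 mm.
Print-move time = 716783.2 / 56.9, so 12597.2 s.
Layers = ⌈94.9/0.26⌉ = 365.
Layer-change overhead = 365 × 0.83 = 302.95 s.
Total = 12597.2 + 302.95 = 12900.15 s = 3.58 hours.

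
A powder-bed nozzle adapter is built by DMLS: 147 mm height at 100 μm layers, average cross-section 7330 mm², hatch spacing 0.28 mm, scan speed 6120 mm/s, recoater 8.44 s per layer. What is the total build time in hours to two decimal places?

Number of layers: 147 / 0.1 → 1470 (rounded up).
Hatch length per layer = 7330 / 0.28 = 26178.6 mm.
Laser time per layer = 26178.6 / 6120 = 4.2775 s.
Per-layer time = 4.2775 + 8.44 = 12.7175 s.
Build time = 1470 × 12.7175 = 18694.725 s = 5.19 hours.

5.19 hours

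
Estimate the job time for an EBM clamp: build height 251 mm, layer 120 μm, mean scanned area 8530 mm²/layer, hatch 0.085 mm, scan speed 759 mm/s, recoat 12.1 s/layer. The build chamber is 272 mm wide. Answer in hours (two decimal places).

83.86 hours

Layer count = ceil(251 / 0.12) = 2092.
Hatch length per layer = 8530 / 0.085, so 100352.9 mm.
Scan time per layer = 100352.9 / 759 = 132.2173 s.
Layer cycle = 132.2173 + 12.1, so 144.3173 s.
2092 layers × 144.3173 s/layer = 301911.7916 s, i.e. 83.86 hours.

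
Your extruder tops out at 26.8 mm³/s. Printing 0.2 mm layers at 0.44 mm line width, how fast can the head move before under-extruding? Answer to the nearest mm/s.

305 mm/s

Bead cross-section: 0.2 × 0.44 → 0.088 mm².
Max speed = 26.8 / 0.088 = 304.55 ≈ 305 mm/s.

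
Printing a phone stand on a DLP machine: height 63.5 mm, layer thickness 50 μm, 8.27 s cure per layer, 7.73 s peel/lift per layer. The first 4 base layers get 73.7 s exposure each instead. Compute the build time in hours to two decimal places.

5.72 hours

Layers = ⌈63.5/0.05⌉ = 1270.
Burn-in layers: 4 × (73.7 + 7.73) → 325.72 s.
Remaining layers = 1266 × (8.27 + 7.73), so 20256 s.
Sum: 325.72 + 20256 = 20581.72 s → 5.72 hours.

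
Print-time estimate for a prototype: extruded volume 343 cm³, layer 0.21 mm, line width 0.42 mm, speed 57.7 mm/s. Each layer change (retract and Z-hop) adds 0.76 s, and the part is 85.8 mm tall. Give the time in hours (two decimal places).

Line area = 0.21 × 0.42 = 0.0882 mm².
Path length: 343000 mm³ / 0.0882 mm² → 3888888.9 mm.
Print-move time = 3888888.9 / 57.7 = 67398.4 s.
Layers = ⌈85.8/0.21⌉ = 409.
Layer-change overhead = 409 × 0.76, so 310.84 s.
Total = 67398.4 + 310.84 = 67709.24 s = 18.81 hours.

18.81 hours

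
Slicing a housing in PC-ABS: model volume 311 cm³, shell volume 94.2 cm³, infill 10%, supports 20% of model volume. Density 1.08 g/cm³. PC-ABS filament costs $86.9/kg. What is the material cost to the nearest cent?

Infill region = 311 − 94.2 = 216.8 cm³.
Infill deposited = 0.10 × 216.8, so 21.68 cm³.
Support = 0.20 × 311 = 62.2 cm³.
Total extruded: 94.2 + 21.68 + 62.2 → 178.08 cm³.
Mass = 178.08 × 1.08, so 192.3264 g.
At $86.9/kg: 192.3264/1000 × 86.9 = $16.71.

$16.71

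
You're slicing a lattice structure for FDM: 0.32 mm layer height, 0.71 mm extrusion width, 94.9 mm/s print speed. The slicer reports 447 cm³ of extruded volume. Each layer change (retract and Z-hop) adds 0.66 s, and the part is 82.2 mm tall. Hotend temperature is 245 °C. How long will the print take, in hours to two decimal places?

Bead cross-section = 0.32 × 0.71, so 0.2272 mm².
Toolpath length = 447 cm³ / 0.2272 mm² = 447000 / 0.2272 = 1967429.6 mm.
Extrusion time = 1967429.6 / 94.9 = 20731.6 s.
Number of layers: 82.2 / 0.32 → 257 (rounded up).
Layer-change overhead: 257 × 0.66 → 169.62 s.
Total = 20731.6 + 169.62 = 20901.22 s = 5.81 hours.

5.81 hours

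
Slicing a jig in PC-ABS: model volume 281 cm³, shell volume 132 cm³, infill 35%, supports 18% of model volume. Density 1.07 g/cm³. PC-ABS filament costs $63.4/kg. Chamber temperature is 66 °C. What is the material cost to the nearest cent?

$15.92

Interior volume = 281 − 132 = 149 cm³.
Deposited infill: 0.35 × 149 → 52.15 cm³.
Support: 0.18 × 281 → 50.58 cm³.
Total extruded = 132 + 52.15 + 50.58 = 234.73 cm³.
Mass: 234.73 × 1.07 → 251.1611 g.
Cost = 251.1611 g / 1000 × $63.4/kg = $15.92.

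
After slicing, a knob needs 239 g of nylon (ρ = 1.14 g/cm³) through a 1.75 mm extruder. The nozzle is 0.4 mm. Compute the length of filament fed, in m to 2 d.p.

87.16 m

Volume = 239 g / 1.14 g·cm⁻³ = 209.6491 cm³ = 209649.1 mm³.
Filament cross-section = π × (1.75/2)² = 2.4053 mm².
L = V/A = 209649.1/2.4053 = 87161.31 mm → 87.16 m.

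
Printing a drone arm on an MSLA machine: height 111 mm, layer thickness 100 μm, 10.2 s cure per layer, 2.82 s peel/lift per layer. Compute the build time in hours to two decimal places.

4.01 hours

Layers = ⌈111/0.1⌉ = 1110.
Each layer takes = 10.2 + 2.82, so 13.02 s.
Build time: 1110 × 13.02 s = 14452.2 s, i.e. 4.01 hours.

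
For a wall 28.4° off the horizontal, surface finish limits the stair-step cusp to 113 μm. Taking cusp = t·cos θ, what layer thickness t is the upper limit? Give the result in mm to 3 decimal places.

Layer height = cusp / cos(28.4°) = 0.113 / 0.8796 = 0.128 mm.

0.128 mm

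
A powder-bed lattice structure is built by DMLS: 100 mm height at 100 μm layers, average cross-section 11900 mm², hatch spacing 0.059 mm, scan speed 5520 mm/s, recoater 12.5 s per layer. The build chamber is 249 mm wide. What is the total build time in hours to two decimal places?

13.62 hours

Number of layers: 100 / 0.1 → 1000 (rounded up).
Scan path per layer = 11900 / 0.059, so 201694.9 mm.
Per-layer scan time = 201694.9 / 5520 = 36.5389 s.
Time per layer: 36.5389 + 12.5 → 49.0389 s.
Total: 1000 × 49.0389 s = 49038.9 s → 13.62 hours.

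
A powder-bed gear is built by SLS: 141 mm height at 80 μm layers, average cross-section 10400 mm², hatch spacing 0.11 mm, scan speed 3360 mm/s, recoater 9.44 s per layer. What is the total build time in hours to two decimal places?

18.40 hours

Layer count = ceil(141 / 0.08) = 1763.
Hatch length per layer = 10400 / 0.11, so 94545.5 mm.
Scan time per layer = 94545.5 / 3360, so 28.1385 s.
Layer cycle = 28.1385 + 9.44, so 37.5785 s.
1763 layers × 37.5785 s/layer = 66250.8955 s, i.e. 18.40 hours.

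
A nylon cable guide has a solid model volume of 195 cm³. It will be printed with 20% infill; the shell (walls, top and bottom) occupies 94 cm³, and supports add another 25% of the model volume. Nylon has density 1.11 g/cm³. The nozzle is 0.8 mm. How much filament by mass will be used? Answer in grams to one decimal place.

180.9 g

Infill region = 195 − 94 = 101 cm³.
Infill volume: 0.20 × 101 → 20.2 cm³.
Support = 0.25 × 195 = 48.75 cm³.
Total extruded = 94 + 20.2 + 48.75 = 162.95 cm³.
Mass = 162.95 × 1.11 = 180.8745 g.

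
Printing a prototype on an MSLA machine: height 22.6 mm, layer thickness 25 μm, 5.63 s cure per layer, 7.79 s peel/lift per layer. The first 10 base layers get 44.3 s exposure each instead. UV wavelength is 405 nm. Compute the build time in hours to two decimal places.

Layers = ⌈22.6/0.025⌉ = 904.
Bottom layers: 10 × (44.3 + 7.79) → 520.9 s.
Normal layers: 894 × (5.63 + 7.79) → 11997.48 s.
Total = 520.9 + 11997.48 = 12518.38 s = 3.48 hours.

3.48 hours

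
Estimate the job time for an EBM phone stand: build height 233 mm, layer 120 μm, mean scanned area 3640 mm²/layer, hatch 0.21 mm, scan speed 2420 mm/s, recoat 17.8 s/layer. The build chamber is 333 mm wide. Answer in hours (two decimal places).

13.47 hours

Layer count = ceil(233 / 0.12) = 1942.
Per-layer scan distance = 3640 / 0.21, so 17333.3 mm.
Per-layer scan time = 17333.3 / 2420 = 7.1625 s.
Per-layer time = 7.1625 + 17.8, so 24.9625 s.
Build time = 1942 × 24.9625 = 48477.175 s = 13.47 hours.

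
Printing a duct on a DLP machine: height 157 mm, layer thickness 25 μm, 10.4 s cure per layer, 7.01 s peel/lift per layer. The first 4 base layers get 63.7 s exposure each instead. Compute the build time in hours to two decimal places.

Number of layers: 157 / 0.025 → 6280 (rounded up).
Burn-in layers: 4 × (63.7 + 7.01) → 282.84 s.
Normal layers = 6276 × (10.4 + 7.01) = 109265.16 s.
Sum: 282.84 + 109265.16 = 109548 s → 30.43 hours.

30.43 hours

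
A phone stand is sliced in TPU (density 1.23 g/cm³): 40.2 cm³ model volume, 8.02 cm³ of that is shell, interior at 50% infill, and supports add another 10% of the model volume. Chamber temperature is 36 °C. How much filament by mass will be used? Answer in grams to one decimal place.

34.6 g

Volume inside the shell: 40.2 − 8.02 → 32.18 cm³.
Deposited infill = 0.50 × 32.18, so 16.09 cm³.
Support: 0.10 × 40.2 → 4.02 cm³.
Total extruded: 8.02 + 16.09 + 4.02 → 28.13 cm³.
Mass: 28.13 × 1.23 → 34.5999 g.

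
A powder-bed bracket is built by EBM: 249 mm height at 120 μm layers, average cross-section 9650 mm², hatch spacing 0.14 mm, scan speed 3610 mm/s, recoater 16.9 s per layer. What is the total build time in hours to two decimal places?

20.75 hours

Layer count = ceil(249 / 0.12) = 2075.
Scan path per layer = 9650 / 0.14 = 68928.6 mm.
Per-layer scan time = 68928.6 / 3610 = 19.0938 s.
Per-layer time = 19.0938 + 16.9, so 35.9938 s.
Total: 2075 × 35.9938 s = 74687.135 s → 20.75 hours.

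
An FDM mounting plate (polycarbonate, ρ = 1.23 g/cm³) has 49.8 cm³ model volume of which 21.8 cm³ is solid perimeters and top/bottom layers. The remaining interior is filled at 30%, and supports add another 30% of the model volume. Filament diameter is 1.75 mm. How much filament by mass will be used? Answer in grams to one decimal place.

Interior volume = 49.8 − 21.8 = 28 cm³.
Infill volume: 0.30 × 28 → 8.4 cm³.
Support = 0.30 × 49.8 = 14.94 cm³.
Deposited volume: 21.8 + 8.4 + 14.94 → 45.14 cm³.
Mass = 45.14 × 1.23 = 55.5222 g.

55.5 g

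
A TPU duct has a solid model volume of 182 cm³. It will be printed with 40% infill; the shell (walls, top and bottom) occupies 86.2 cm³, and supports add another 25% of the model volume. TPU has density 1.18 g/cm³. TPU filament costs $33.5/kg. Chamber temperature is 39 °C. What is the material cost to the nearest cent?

Interior volume = 182 − 86.2 = 95.8 cm³.
Infill deposited: 0.40 × 95.8 → 38.32 cm³.
Support = 0.25 × 182, so 45.5 cm³.
Total printed volume = 86.2 + 38.32 + 45.5, so 170.02 cm³.
Mass = 170.02 × 1.18 = 200.6236 g.
At $33.5/kg: 200.6236/1000 × 33.5 = $6.72.

$6.72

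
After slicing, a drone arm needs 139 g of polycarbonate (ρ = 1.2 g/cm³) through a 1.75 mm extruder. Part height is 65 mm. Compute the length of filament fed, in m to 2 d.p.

Volume = 139 g / 1.2 g·cm⁻³ = 115.8333 cm³ = 115833.3 mm³.
A = π r² = π × 0.875² = 2.4053 mm².
L = V/A = 115833.3/2.4053 = 48157.53 mm → 48.16 m.

48.16 m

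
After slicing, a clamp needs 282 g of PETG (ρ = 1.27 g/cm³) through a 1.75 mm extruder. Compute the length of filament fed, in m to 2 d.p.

92.32 m

Volume = 282 g / 1.27 g·cm⁻³ = 222.0472 cm³ = 222047.2 mm³.
Cross-section of 1.75 mm filament: π·(1.75/2)² = 2.4053 mm².
L = V/A = 222047.2/2.4053 = 92315.8 mm → 92.32 m.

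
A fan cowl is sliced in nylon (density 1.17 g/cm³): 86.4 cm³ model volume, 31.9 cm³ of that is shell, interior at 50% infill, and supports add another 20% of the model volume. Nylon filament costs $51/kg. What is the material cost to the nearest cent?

Interior volume = 86.4 − 31.9, so 54.5 cm³.
Infill volume: 0.50 × 54.5 → 27.25 cm³.
Support: 0.20 × 86.4 → 17.28 cm³.
Total extruded = 31.9 + 27.25 + 17.28, so 76.43 cm³.
Mass: 76.43 × 1.17 → 89.4231 g.
Cost = 89.4231 g / 1000 × $51/kg = $4.56.

$4.56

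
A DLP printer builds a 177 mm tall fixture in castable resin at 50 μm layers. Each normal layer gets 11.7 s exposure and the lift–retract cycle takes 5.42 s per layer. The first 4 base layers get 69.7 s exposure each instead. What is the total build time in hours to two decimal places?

Number of layers: 177 / 0.05 → 3540 (rounded up).
Bottom layers: 4 × (69.7 + 5.42) → 300.48 s.
Regular layers: 3536 × (11.7 + 5.42) → 60536.32 s.
Total = 300.48 + 60536.32 = 60836.8 s = 16.90 hours.

16.90 hours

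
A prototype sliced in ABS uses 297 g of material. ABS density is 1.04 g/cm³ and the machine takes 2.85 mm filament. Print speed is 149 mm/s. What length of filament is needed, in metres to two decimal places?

44.77 m

Extruded volume: 297/1.04 = 285.5769 cm³ (285576.9 mm³).
Cross-section of 2.85 mm filament: π·(2.85/2)² = 6.3794 mm².
Length = 285576.9 / 6.3794 = 44765.48 mm = 44.77 m.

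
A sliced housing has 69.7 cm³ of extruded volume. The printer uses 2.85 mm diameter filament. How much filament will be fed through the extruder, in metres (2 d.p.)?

Filament cross-section = π × (2.85/2)² = 6.3794 mm².
L = 69700 mm³ / 6.3794 mm² = 10925.79 mm, i.e. 10.93 m.

10.93 m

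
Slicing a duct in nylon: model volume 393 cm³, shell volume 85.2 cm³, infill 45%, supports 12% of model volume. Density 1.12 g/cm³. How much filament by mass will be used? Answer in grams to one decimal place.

Interior volume: 393 − 85.2 → 307.8 cm³.
Infill volume = 0.45 × 307.8 = 138.51 cm³.
Support = 0.12 × 393 = 47.16 cm³.
Total printed volume = 85.2 + 138.51 + 47.16, so 270.87 cm³.
Mass: 270.87 × 1.12 → 303.3744 g.

303.4 g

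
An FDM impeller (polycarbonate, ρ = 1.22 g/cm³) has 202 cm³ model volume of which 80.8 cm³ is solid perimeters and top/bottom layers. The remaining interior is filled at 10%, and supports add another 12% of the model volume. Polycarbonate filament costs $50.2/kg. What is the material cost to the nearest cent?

Interior volume = 202 − 80.8 = 121.2 cm³.
Infill volume: 0.10 × 121.2 → 12.12 cm³.
Support: 0.12 × 202 → 24.24 cm³.
Total printed volume: 80.8 + 12.12 + 24.24 → 117.16 cm³.
Mass = 117.16 × 1.22 = 142.9352 g.
Cost = 142.9352 g / 1000 × $50.2/kg = $7.18.

$7.18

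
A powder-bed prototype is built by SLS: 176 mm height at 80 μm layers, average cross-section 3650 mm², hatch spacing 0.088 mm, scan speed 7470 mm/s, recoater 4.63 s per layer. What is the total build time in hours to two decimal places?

Layers = ⌈176/0.08⌉ = 2200.
Per-layer scan distance = 3650 / 0.088, so 41477.3 mm.
Laser time per layer: 41477.3 / 7470 → 5.5525 s.
Time per layer: 5.5525 + 4.63 → 10.1825 s.
2200 layers × 10.1825 s/layer = 22401.5 s, i.e. 6.22 hours.

6.22 hours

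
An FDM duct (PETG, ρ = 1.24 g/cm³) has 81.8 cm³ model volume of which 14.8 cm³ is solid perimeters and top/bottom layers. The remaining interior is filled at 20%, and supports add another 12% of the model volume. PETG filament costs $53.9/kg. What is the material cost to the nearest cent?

$2.54

Volume inside the shell = 81.8 − 14.8, so 67 cm³.
Deposited infill = 0.20 × 67 = 13.4 cm³.
Support = 0.12 × 81.8, so 9.816 cm³.
Deposited volume = 14.8 + 13.4 + 9.816, so 38.016 cm³.
Mass: 38.016 × 1.24 → 47.13984 g.
Cost = 47.13984 g / 1000 × $53.9/kg = $2.54.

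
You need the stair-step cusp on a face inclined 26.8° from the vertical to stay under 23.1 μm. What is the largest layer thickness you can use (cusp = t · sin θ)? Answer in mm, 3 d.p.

0.051 mm

sin(26.8°) = 0.4509; t_max = 0.0231/0.4509 = 0.051 mm.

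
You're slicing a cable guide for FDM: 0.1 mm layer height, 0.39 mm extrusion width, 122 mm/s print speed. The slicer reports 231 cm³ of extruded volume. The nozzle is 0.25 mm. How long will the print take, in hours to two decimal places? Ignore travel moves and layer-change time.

13.49 hours

Line area = 0.1 × 0.39 = 0.039 mm².
Total extruded path = 231000/0.039 = 5923076.9 mm.
Print-move time: 5923076.9 / 122 → 48549.8 s.
In the requested units: 48549.8 s = 13.49 hours.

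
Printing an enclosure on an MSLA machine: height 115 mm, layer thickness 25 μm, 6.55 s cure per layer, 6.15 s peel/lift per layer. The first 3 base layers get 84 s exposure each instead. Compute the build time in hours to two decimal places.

16.29 hours

Layer count = ceil(115 / 0.025) = 4600.
Bottom layers = 3 × (84 + 6.15), so 270.45 s.
Normal layers = 4597 × (6.55 + 6.15) = 58381.9 s.
Total = 270.45 + 58381.9 = 58652.35 s = 16.29 hours.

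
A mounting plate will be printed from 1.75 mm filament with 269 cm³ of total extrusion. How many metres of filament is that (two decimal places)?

111.84 m

A = π r² = π × 0.875² = 2.4053 mm².
L = 269000 mm³ / 2.4053 mm² = 111836.36 mm, i.e. 111.84 m.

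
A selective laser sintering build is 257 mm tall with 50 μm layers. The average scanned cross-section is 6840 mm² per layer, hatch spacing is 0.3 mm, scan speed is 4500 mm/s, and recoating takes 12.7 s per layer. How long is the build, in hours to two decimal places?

25.37 hours

Number of layers: 257 / 0.05 → 5140 (rounded up).
Hatch length per layer = 6840 / 0.3 = 22800 mm.
Per-layer scan time = 22800 / 4500, so 5.0667 s.
Per-layer time: 5.0667 + 12.7 → 17.7667 s.
Total: 5140 × 17.7667 s = 91320.838 s → 25.37 hours.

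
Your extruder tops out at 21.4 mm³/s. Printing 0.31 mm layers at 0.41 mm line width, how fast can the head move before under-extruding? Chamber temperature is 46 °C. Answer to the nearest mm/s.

A = 0.31 × 0.41, so 0.1271 mm².
v_max = Q/A = 21.4/0.1271 = 168.37 mm/s → 168 mm/s.

168 mm/s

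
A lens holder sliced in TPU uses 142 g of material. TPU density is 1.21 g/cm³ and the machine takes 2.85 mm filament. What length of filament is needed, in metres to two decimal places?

Extruded volume: 142/1.21 = 117.3554 cm³ (117355.4 mm³).
Cross-section of 2.85 mm filament: π·(2.85/2)² = 6.3794 mm².
L = V/A = 117355.4/6.3794 = 18395.99 mm → 18.40 m.

18.40 m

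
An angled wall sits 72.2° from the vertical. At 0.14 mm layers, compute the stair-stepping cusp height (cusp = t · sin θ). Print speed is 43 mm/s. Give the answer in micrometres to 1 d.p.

Cusp = layer height × sin(72.2°) = 0.14 × 0.9521 = 0.133294 mm = 133.3 μm.

133.3 μm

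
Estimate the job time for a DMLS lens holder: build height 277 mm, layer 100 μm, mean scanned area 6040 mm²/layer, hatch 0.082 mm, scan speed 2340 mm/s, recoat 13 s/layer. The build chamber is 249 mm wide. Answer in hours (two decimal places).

34.22 hours

Layer count = ceil(277 / 0.1) = 2770.
Scan path per layer: 6040 / 0.082 → 73658.5 mm.
Per-layer scan time: 73658.5 / 2340 → 31.478 s.
Time per layer = 31.478 + 13 = 44.478 s.
Total: 2770 × 44.478 s = 123204.06 s → 34.22 hours.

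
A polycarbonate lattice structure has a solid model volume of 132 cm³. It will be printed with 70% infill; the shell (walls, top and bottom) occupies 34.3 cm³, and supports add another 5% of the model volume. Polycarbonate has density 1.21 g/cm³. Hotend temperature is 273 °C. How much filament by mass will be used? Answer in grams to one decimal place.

132.2 g

Infill region = 132 − 34.3 = 97.7 cm³.
Infill deposited = 0.70 × 97.7, so 68.39 cm³.
Support = 0.05 × 132, so 6.6 cm³.
Total printed volume = 34.3 + 68.39 + 6.6 = 109.29 cm³.
Mass = 109.29 × 1.21, so 132.2409 g.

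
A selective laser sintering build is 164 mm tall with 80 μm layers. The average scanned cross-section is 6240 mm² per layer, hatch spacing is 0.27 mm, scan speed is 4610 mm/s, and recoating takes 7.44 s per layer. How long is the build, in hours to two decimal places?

Layers = ⌈164/0.08⌉ = 2050.
Per-layer scan distance = 6240 / 0.27, so 23111.1 mm.
Per-layer scan time: 23111.1 / 4610 → 5.0133 s.
Time per layer: 5.0133 + 7.44 → 12.4533 s.
2050 layers × 12.4533 s/layer = 25529.265 s, i.e. 7.09 hours.

7.09 hours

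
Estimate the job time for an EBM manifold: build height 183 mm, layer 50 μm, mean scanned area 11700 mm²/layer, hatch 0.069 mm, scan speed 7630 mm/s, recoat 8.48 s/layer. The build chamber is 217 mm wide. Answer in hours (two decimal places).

Number of layers: 183 / 0.05 → 3660 (rounded up).
Hatch length per layer = 11700 / 0.069, so 169565.2 mm.
Per-layer scan time = 169565.2 / 7630, so 22.2235 s.
Per-layer time = 22.2235 + 8.48, so 30.7035 s.
Total: 3660 × 30.7035 s = 112374.81 s → 31.22 hours.

31.22 hours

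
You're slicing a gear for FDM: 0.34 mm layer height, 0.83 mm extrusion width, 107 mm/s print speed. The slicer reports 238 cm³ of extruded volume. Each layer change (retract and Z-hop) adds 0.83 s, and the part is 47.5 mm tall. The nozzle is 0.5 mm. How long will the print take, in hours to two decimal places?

2.22 hours

Line area = 0.34 × 0.83, so 0.2822 mm².
Path length: 238000 mm³ / 0.2822 mm² → 843373.5 mm.
Extrusion time: 843373.5 / 107 → 7882 s.
Layer count = ceil(47.5 / 0.34) = 140.
Layer-change overhead = 140 × 0.83, so 116.2 s.
Total = 7882 + 116.2 = 7998.2 s = 2.22 hours.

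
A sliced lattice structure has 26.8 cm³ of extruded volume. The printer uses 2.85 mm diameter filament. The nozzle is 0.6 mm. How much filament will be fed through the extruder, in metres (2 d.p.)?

Filament cross-section = π × (2.85/2)² = 6.3794 mm².
L = 26800 mm³ / 6.3794 mm² = 4201.02 mm, i.e. 4.20 m.

4.20 m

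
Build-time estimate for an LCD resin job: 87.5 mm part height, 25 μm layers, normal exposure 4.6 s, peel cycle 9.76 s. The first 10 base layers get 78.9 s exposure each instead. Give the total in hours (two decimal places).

Layers = ⌈87.5/0.025⌉ = 3500.
Bottom layers = 10 × (78.9 + 9.76), so 886.6 s.
Regular layers = 3490 × (4.6 + 9.76) = 50116.4 s.
Total = 886.6 + 50116.4 = 51003 s = 14.17 hours.

14.17 hours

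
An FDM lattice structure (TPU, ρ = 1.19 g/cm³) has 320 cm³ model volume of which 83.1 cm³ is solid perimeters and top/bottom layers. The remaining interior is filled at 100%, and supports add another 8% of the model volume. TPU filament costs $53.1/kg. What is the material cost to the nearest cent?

$21.84

Volume inside the shell = 320 − 83.1, so 236.9 cm³.
Deposited infill = 1.00 × 236.9, so 236.9 cm³.
Support = 0.08 × 320, so 25.6 cm³.
Total printed volume = 83.1 + 236.9 + 25.6, so 345.6 cm³.
Mass = 345.6 × 1.19 = 411.264 g.
At $53.1/kg: 411.264/1000 × 53.1 = $21.84.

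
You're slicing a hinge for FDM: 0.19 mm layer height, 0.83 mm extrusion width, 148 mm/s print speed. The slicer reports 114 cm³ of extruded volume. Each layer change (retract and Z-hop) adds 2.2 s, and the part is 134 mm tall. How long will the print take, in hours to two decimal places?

1.79 hours

Line area: 0.19 × 0.83 → 0.1577 mm².
Total extruded path = 114000/0.1577 = 722891.6 mm.
Extrusion time: 722891.6 / 148 → 4884.4 s.
Number of layers: 134 / 0.19 → 706 (rounded up).
Non-print overhead = 706 × 2.2, so 1553.2 s.
Total = 4884.4 + 1553.2 = 6437.6 s = 1.79 hours.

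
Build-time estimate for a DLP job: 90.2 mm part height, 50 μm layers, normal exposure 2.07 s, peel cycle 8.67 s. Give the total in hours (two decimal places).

5.38 hours

Layers = ⌈90.2/0.05⌉ = 1804.
Cycle time: 2.07 + 8.67 → 10.74 s.
Total = 1804 × 10.74 = 19374.96 s = 5.38 hours.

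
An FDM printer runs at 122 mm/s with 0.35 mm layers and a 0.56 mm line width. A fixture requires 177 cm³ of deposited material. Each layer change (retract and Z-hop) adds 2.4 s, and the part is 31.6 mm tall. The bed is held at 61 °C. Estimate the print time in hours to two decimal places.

2.12 hours

Extrusion cross-section: 0.35 × 0.56 → 0.196 mm².
Total extruded path = 177000/0.196 = 903061.2 mm.
Time extruding = 903061.2 / 122, so 7402.1 s.
Layer count = ceil(31.6 / 0.35) = 91.
Z-hop total: 91 × 2.4 → 218.4 s.
Total = 7402.1 + 218.4 = 7620.5 s = 2.12 hours.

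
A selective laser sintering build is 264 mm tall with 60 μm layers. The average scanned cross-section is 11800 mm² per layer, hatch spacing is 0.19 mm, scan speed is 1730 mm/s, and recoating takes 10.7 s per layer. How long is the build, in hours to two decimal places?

56.95 hours

Layer count = ceil(264 / 0.06) = 4400.
Scan path per layer = 11800 / 0.19 = 62105.3 mm.
Per-layer scan time = 62105.3 / 1730 = 35.899 s.
Layer cycle = 35.899 + 10.7, so 46.599 s.
Total: 4400 × 46.599 s = 205035.6 s → 56.95 hours.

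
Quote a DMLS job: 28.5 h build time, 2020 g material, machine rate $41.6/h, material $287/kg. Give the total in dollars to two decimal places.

$1765.34

Time charge = 41.6 × 28.5 = $1185.60.
Material charge: 287 × 2020/1000 → $579.74.
Total = 1185.60 + 579.74 = $1765.34.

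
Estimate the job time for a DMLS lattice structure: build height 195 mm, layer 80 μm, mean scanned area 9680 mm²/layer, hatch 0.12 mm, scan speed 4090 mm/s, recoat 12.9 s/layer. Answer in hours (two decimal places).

Number of layers: 195 / 0.08 → 2438 (rounded up).
Scan path per layer = 9680 / 0.12, so 80666.7 mm.
Per-layer scan time: 80666.7 / 4090 → 19.7229 s.
Time per layer = 19.7229 + 12.9, so 32.6229 s.
Build time = 2438 × 32.6229 = 79534.6302 s = 22.09 hours.

22.09 hours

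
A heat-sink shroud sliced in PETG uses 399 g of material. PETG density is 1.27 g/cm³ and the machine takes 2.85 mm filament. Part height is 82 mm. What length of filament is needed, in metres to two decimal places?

49.25 m

Extruded volume: 399/1.27 = 314.1732 cm³ (314173.2 mm³).
Cross-section of 2.85 mm filament: π·(2.85/2)² = 6.3794 mm².
L = V/A = 314173.2/6.3794 = 49248.08 mm → 49.25 m.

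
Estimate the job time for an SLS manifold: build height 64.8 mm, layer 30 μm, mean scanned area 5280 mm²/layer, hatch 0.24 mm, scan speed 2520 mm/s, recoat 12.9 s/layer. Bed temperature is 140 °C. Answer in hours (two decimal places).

Number of layers: 64.8 / 0.03 → 2160 (rounded up).
Hatch length per layer: 5280 / 0.24 → 22000 mm.
Laser time per layer = 22000 / 2520 = 8.7302 s.
Time per layer = 8.7302 + 12.9, so 21.6302 s.
2160 layers × 21.6302 s/layer = 46721.232 s, i.e. 12.98 hours.

12.98 hours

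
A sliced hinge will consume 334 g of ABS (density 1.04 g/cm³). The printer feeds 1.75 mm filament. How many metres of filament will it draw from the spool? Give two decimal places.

Extruded volume: 334/1.04 = 321.1538 cm³ (321153.8 mm³).
A = π r² = π × 0.875² = 2.4053 mm².
L = V/A = 321153.8/2.4053 = 133519.23 mm → 133.52 m.

133.52 m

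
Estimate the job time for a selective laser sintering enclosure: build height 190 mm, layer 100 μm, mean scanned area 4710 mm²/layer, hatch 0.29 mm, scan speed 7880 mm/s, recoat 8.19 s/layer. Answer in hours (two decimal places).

5.41 hours

Layer count = ceil(190 / 0.1) = 1900.
Per-layer scan distance = 4710 / 0.29 = 16241.4 mm.
Scan time per layer = 16241.4 / 7880 = 2.0611 s.
Layer cycle = 2.0611 + 8.19 = 10.2511 s.
Total: 1900 × 10.2511 s = 19477.09 s → 5.41 hours.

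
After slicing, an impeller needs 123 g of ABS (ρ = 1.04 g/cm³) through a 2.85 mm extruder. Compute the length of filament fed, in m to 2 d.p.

18.54 m

Volume = 123 g / 1.04 g·cm⁻³ = 118.2692 cm³ = 118269.2 mm³.
Filament cross-section = π × (2.85/2)² = 6.3794 mm².
Length = 118269.2 / 6.3794 = 18539.24 mm = 18.54 m.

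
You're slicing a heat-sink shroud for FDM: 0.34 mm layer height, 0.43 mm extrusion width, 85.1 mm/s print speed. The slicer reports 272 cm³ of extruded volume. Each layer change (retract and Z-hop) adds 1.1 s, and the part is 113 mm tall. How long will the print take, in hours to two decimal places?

Extrusion cross-section = 0.34 × 0.43 = 0.1462 mm².
Path length: 272000 mm³ / 0.1462 mm² → 1860465.1 mm.
Extrusion time = 1860465.1 / 85.1 = 21862.1 s.
Number of layers: 113 / 0.34 → 333 (rounded up).
Non-print overhead = 333 × 1.1, so 366.3 s.
Total = 21862.1 + 366.3 = 22228.4 s = 6.17 hours.

6.17 hours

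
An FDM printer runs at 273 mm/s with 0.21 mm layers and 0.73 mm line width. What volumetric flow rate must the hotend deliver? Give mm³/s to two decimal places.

41.85

Bead cross-section: 0.21 × 0.73 → 0.1533 mm².
Q = v·A = 273 × 0.1533 = 41.85 mm³/s.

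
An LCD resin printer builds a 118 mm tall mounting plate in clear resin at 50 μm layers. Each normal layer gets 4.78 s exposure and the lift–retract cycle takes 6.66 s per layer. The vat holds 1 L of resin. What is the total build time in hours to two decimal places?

7.50 hours

Layer count = ceil(118 / 0.05) = 2360.
Per-layer time = 4.78 + 6.66 = 11.44 s.
Build time: 2360 × 11.44 s = 26998.4 s, i.e. 7.50 hours.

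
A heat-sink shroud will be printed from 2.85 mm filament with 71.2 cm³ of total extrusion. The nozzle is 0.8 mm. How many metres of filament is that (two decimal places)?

11.16 m

Filament cross-section = π × (2.85/2)² = 6.3794 mm².
L = 71200 mm³ / 6.3794 mm² = 11160.92 mm, i.e. 11.16 m.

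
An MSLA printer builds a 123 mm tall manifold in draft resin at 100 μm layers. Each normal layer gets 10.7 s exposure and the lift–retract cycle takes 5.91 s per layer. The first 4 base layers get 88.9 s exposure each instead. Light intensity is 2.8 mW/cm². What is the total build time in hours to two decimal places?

5.76 hours

Layer count = ceil(123 / 0.1) = 1230.
Burn-in layers: 4 × (88.9 + 5.91) → 379.24 s.
Regular layers = 1226 × (10.7 + 5.91) = 20363.86 s.
Total = 379.24 + 20363.86 = 20743.1 s = 5.76 hours.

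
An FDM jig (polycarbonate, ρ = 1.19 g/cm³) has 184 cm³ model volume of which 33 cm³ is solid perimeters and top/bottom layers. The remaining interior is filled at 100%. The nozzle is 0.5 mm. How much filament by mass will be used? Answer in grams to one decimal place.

219.0 g

Infill region = 184 − 33 = 151 cm³.
Infill deposited = 1.00 × 151 = 151 cm³.
Deposited volume = 33 + 151, so 184 cm³.
Mass = 184 × 1.19 = 218.96 g.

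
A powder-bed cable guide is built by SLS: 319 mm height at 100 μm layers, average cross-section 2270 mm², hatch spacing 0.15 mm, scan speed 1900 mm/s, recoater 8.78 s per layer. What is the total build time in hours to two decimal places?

Layers = ⌈319/0.1⌉ = 3190.
Hatch length per layer = 2270 / 0.15 = 15133.3 mm.
Per-layer scan time: 15133.3 / 1900 → 7.9649 s.
Per-layer time = 7.9649 + 8.78, so 16.7449 s.
Build time = 3190 × 16.7449 = 53416.231 s = 14.84 hours.

14.84 hours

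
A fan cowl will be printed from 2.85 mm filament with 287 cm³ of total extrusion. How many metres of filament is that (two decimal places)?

Cross-section of 2.85 mm filament: π·(2.85/2)² = 6.3794 mm².
L = 287000 mm³ / 6.3794 mm² = 44988.56 mm, i.e. 44.99 m.

44.99 m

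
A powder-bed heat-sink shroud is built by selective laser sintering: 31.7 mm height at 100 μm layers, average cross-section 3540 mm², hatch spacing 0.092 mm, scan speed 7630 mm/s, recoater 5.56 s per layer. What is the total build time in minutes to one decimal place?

56.0 minutes

Layers = ⌈31.7/0.1⌉ = 317.
Scan path per layer = 3540 / 0.092, so 38478.3 mm.
Per-layer scan time = 38478.3 / 7630 = 5.043 s.
Time per layer: 5.043 + 5.56 → 10.603 s.
317 layers × 10.603 s/layer = 3361.151 s, i.e. 56.0 minutes.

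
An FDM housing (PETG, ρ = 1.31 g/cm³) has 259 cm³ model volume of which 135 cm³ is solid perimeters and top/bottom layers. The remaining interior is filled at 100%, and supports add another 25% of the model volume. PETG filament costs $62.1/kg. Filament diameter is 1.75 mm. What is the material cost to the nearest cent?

Infill region = 259 − 135, so 124 cm³.
Infill deposited = 1.00 × 124 = 124 cm³.
Support: 0.25 × 259 → 64.75 cm³.
Deposited volume = 135 + 124 + 64.75 = 323.75 cm³.
Mass: 323.75 × 1.31 → 424.1125 g.
Cost = 424.1125 g / 1000 × $62.1/kg = $26.34.

$26.34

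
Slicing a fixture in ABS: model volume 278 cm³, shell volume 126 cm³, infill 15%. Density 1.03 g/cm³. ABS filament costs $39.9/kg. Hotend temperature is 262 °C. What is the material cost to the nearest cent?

$6.12

Volume inside the shell = 278 − 126, so 152 cm³.
Infill volume: 0.15 × 152 → 22.8 cm³.
Total printed volume = 126 + 22.8, so 148.8 cm³.
Mass: 148.8 × 1.03 → 153.264 g.
Cost = 153.264 g / 1000 × $39.9/kg = $6.12.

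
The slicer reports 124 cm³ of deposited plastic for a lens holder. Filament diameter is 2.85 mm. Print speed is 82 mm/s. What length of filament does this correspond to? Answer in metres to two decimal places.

19.44 m

Cross-section of 2.85 mm filament: π·(2.85/2)² = 6.3794 mm².
L = 124000 mm³ / 6.3794 mm² = 19437.56 mm, i.e. 19.44 m.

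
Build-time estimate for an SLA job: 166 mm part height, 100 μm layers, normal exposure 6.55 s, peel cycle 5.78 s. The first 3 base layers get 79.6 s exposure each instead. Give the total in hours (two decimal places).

5.75 hours

Number of layers: 166 / 0.1 → 1660 (rounded up).
Burn-in layers = 3 × (79.6 + 5.78) = 256.14 s.
Remaining layers = 1657 × (6.55 + 5.78), so 20430.81 s.
Total = 256.14 + 20430.81 = 20686.95 s = 5.75 hours.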